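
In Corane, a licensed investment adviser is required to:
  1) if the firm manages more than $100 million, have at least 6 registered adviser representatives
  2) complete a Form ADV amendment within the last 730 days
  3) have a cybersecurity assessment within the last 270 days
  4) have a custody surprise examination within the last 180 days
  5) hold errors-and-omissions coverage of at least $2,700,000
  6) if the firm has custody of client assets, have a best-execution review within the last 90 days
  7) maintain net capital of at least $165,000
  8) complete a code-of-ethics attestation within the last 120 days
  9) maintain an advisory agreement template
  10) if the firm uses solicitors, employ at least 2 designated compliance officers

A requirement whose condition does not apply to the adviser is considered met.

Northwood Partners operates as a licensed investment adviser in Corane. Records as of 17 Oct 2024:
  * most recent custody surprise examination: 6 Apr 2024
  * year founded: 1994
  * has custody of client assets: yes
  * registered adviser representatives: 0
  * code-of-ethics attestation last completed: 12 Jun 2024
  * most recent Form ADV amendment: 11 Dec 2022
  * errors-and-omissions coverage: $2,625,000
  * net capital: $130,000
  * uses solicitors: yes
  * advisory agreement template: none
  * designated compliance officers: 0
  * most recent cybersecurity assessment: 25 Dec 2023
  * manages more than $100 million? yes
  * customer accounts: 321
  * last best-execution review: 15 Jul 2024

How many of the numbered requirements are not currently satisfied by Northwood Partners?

1. condition 'manages more than $100 million' holds; registered adviser representatives 0 < 6 → not met
2. Form ADV amendment 676 days ago vs limit 730 → met
3. cybersecurity assessment 297 days ago vs limit 270 → not met
4. custody surprise examination 194 days ago vs limit 180 → not met
5. errors-and-omissions coverage $2,625,000 < $2,700,000 → not met
6. condition 'has custody of client assets' holds; best-execution review 94 days ago vs limit 90 → not met
7. net capital $130,000 < $165,000 → not met
8. code-of-ethics attestation 127 days ago vs limit 120 → not met
9. advisory agreement template absent → not met
10. condition 'uses solicitors' holds; designated compliance officers 0 < 2 → not met
Not met: 9 of 10

9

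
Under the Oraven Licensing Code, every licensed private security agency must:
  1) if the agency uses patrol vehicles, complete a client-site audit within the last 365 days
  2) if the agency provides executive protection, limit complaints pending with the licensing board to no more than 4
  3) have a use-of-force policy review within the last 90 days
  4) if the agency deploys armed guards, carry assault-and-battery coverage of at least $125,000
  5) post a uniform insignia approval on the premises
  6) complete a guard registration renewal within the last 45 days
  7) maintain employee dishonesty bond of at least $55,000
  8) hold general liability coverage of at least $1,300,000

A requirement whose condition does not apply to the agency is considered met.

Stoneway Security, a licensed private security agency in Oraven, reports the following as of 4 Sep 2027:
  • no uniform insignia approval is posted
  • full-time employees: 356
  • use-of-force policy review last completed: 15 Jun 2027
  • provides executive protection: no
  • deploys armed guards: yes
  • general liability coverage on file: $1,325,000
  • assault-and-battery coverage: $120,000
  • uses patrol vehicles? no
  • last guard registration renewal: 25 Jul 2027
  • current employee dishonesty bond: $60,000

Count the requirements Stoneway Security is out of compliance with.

1. condition 'uses patrol vehicles' does not hold → requirement n/a → met
2. condition 'provides executive protection' does not hold → requirement n/a → met
3. use-of-force policy review 81 days ago vs limit 90 → met
4. condition 'deploys armed guards' holds; assault-and-battery coverage $120,000 < $125,000 → not met
5. uniform insignia approval absent → not met
6. guard registration renewal 41 days ago vs limit 45 → met
7. employee dishonesty bond $60,000 ≥ $55,000 → met
8. general liability coverage $1,325,000 ≥ $1,300,000 → met
Not met: 2 of 8

2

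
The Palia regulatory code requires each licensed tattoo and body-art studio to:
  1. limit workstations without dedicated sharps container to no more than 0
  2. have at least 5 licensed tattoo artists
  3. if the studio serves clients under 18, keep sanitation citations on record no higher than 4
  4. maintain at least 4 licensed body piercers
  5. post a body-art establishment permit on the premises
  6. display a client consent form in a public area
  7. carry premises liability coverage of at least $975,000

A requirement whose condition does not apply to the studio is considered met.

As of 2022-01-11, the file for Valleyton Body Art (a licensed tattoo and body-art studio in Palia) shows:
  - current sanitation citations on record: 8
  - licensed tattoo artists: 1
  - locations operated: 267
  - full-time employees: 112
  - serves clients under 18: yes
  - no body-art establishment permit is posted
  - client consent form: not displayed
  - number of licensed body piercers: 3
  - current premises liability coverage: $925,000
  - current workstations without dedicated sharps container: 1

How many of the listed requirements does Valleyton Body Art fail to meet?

7

1. workstations without dedicated sharps container 1 > 0 → not met
2. licensed tattoo artists 1 < 5 → not met
3. condition 'serves clients under 18' holds; sanitation citations on record 8 > 4 → not met
4. licensed body piercers 3 < 4 → not met
5. body-art establishment permit absent → not met
6. client consent form absent → not met
7. premises liability coverage $925,000 < $975,000 → not met
Not met: 7 of 7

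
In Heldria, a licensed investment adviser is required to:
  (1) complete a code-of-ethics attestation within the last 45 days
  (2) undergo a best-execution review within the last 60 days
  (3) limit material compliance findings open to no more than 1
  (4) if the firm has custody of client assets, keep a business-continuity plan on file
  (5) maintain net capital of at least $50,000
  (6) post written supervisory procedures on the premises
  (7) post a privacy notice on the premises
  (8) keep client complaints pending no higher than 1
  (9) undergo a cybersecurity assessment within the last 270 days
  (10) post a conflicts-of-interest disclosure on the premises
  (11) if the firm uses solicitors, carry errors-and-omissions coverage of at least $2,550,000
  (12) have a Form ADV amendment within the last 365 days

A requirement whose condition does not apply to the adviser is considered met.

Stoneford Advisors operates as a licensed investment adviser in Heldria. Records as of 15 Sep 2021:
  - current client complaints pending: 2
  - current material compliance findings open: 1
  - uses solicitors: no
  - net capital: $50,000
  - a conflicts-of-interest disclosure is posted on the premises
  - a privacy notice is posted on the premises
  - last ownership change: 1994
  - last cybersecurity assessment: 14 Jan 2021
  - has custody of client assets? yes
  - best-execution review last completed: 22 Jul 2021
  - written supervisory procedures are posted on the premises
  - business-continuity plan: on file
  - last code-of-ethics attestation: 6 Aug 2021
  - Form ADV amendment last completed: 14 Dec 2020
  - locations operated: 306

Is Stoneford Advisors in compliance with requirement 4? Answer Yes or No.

4. condition 'has custody of client assets' holds; business-continuity plan present → met

Yes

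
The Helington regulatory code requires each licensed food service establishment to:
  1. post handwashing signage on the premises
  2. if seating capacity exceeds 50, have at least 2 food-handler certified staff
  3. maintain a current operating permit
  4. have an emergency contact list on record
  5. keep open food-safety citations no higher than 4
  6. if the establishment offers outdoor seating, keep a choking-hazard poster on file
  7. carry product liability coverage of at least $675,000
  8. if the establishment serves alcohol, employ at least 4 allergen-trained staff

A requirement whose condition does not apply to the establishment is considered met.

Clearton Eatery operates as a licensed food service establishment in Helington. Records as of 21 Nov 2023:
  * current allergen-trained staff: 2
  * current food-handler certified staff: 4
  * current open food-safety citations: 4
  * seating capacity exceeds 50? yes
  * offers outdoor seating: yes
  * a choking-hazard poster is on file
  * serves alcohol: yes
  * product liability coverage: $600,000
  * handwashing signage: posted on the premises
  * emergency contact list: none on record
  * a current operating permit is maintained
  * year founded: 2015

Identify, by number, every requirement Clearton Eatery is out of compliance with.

1. handwashing signage present → met
2. condition 'seating capacity exceeds 50' holds; food-handler certified staff 4 ≥ 2 → met
3. current operating permit present → met
4. emergency contact list absent → not met
5. open food-safety citations 4 ≤ 4 → met
6. condition 'offers outdoor seating' holds; choking-hazard poster present → met
7. product liability coverage $600,000 < $675,000 → not met
8. condition 'serves alcohol' holds; allergen-trained staff 2 < 4 → not met
Not met: 4, 7, 8

4, 7, 8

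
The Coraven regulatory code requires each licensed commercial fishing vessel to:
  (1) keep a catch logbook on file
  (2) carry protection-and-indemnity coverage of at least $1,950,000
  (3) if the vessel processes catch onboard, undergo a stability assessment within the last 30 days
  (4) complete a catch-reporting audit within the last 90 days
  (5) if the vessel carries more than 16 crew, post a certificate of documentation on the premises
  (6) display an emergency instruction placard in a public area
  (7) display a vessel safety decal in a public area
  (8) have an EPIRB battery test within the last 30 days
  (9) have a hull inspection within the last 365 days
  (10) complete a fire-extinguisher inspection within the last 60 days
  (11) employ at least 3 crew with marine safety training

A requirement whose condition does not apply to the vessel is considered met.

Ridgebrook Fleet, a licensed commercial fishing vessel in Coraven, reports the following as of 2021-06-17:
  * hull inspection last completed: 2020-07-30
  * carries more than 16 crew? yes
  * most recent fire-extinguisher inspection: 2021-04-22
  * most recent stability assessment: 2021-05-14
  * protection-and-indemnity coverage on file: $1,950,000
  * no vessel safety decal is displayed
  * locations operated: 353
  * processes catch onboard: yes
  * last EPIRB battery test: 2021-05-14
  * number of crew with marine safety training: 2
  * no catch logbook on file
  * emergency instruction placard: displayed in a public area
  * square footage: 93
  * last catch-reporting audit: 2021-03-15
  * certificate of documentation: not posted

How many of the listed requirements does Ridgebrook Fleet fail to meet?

1. catch logbook absent → not met
2. protection-and-indemnity coverage $1,950,000 ≥ $1,950,000 → met
3. condition 'processes catch onboard' holds; stability assessment 34 days ago vs limit 30 → not met
4. catch-reporting audit 94 days ago vs limit 90 → not met
5. condition 'carries more than 16 crew' holds; certificate of documentation absent → not met
6. emergency instruction placard present → met
7. vessel safety decal absent → not met
8. EPIRB battery test 34 days ago vs limit 30 → not met
9. hull inspection 322 days ago vs limit 365 → met
10. fire-extinguisher inspection 56 days ago vs limit 60 → met
11. crew with marine safety training 2 < 3 → not met
Not met: 7 of 11

7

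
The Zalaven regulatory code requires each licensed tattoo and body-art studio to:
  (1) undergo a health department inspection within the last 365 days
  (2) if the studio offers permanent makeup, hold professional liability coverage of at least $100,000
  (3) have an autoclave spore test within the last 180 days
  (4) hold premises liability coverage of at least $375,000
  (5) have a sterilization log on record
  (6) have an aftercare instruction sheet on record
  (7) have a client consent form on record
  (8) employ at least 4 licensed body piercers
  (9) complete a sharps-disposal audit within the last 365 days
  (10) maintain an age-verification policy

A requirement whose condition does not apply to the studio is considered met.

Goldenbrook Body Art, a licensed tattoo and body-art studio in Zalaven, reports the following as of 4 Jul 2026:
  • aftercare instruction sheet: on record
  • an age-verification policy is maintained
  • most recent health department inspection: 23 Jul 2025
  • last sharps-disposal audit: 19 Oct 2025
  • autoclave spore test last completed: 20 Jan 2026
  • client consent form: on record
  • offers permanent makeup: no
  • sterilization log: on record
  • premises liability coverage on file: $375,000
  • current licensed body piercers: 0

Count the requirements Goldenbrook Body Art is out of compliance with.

1

1. health department inspection 346 days ago vs limit 365 → met
2. condition 'offers permanent makeup' does not hold → requirement n/a → met
3. autoclave spore test 165 days ago vs limit 180 → met
4. premises liability coverage $375,000 ≥ $375,000 → met
5. sterilization log present → met
6. aftercare instruction sheet present → met
7. client consent form present → met
8. licensed body piercers 0 < 4 → not met
9. sharps-disposal audit 258 days ago vs limit 365 → met
10. age-verification policy present → met
Not met: 1 of 10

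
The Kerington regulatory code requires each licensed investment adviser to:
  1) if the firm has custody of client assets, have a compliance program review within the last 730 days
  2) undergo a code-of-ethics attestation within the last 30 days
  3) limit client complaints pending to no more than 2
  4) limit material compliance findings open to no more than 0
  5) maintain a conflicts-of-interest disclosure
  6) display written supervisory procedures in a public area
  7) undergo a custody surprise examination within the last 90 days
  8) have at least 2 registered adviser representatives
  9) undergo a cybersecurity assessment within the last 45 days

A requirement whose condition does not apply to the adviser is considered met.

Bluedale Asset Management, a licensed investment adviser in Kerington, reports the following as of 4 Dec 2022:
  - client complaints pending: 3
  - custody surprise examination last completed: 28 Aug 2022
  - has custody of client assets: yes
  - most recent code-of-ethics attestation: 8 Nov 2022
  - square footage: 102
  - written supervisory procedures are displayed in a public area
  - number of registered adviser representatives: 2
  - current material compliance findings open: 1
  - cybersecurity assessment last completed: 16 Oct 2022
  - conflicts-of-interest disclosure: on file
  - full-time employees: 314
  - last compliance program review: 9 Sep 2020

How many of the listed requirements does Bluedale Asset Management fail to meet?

5

1. condition 'has custody of client assets' holds; compliance program review 816 days ago vs limit 730 → not met
2. code-of-ethics attestation 26 days ago vs limit 30 → met
3. client complaints pending 3 > 2 → not met
4. material compliance findings open 1 > 0 → not met
5. conflicts-of-interest disclosure present → met
6. written supervisory procedures present → met
7. custody surprise examination 98 days ago vs limit 90 → not met
8. registered adviser representatives 2 ≥ 2 → met
9. cybersecurity assessment 49 days ago vs limit 45 → not met
Not met: 5 of 9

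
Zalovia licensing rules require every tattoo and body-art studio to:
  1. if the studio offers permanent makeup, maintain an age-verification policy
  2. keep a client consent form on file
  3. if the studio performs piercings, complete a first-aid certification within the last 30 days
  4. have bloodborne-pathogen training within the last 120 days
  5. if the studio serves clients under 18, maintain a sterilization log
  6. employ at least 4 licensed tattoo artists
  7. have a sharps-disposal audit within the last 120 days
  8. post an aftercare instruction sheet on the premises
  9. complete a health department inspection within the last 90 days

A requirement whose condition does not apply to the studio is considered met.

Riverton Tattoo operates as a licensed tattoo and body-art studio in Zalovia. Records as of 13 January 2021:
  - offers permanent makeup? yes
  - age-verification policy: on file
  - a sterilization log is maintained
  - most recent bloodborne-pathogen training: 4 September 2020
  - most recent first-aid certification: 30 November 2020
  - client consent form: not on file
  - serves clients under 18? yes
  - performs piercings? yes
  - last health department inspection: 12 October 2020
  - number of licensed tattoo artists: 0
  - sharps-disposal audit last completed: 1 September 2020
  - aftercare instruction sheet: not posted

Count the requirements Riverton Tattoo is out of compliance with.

1. condition 'offers permanent makeup' holds; age-verification policy present → met
2. client consent form absent → not met
3. condition 'performs piercings' holds; first-aid certification 44 days ago vs limit 30 → not met
4. bloodborne-pathogen training 131 days ago vs limit 120 → not met
5. condition 'serves clients under 18' holds; sterilization log present → met
6. licensed tattoo artists 0 < 4 → not met
7. sharps-disposal audit 134 days ago vs limit 120 → not met
8. aftercare instruction sheet absent → not met
9. health department inspection 93 days ago vs limit 90 → not met
Not met: 7 of 9

7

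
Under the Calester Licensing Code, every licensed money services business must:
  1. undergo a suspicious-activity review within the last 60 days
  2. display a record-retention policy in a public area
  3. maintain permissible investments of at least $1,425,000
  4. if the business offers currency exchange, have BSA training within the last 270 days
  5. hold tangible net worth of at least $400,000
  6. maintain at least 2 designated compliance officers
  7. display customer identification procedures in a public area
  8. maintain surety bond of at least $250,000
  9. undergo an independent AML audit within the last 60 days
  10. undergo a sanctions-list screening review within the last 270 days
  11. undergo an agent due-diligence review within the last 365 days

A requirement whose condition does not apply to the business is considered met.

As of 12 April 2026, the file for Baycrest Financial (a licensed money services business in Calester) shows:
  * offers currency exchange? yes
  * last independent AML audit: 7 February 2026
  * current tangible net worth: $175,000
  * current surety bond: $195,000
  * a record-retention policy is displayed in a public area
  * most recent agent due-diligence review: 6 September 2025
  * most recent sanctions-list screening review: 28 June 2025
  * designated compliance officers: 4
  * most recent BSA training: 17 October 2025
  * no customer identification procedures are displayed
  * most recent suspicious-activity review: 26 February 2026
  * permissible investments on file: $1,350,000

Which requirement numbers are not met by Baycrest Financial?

1. suspicious-activity review 45 days ago vs limit 60 → met
2. record-retention policy present → met
3. permissible investments $1,350,000 < $1,425,000 → not met
4. condition 'offers currency exchange' holds; BSA training 177 days ago vs limit 270 → met
5. tangible net worth $175,000 < $400,000 → not met
6. designated compliance officers 4 ≥ 2 → met
7. customer identification procedures absent → not met
8. surety bond $195,000 < $250,000 → not met
9. independent AML audit 64 days ago vs limit 60 → not met
10. sanctions-list screening review 288 days ago vs limit 270 → not met
11. agent due-diligence review 218 days ago vs limit 365 → met
Not met: 3, 5, 7, 8, 9, 10

3, 5, 7, 8, 9, 10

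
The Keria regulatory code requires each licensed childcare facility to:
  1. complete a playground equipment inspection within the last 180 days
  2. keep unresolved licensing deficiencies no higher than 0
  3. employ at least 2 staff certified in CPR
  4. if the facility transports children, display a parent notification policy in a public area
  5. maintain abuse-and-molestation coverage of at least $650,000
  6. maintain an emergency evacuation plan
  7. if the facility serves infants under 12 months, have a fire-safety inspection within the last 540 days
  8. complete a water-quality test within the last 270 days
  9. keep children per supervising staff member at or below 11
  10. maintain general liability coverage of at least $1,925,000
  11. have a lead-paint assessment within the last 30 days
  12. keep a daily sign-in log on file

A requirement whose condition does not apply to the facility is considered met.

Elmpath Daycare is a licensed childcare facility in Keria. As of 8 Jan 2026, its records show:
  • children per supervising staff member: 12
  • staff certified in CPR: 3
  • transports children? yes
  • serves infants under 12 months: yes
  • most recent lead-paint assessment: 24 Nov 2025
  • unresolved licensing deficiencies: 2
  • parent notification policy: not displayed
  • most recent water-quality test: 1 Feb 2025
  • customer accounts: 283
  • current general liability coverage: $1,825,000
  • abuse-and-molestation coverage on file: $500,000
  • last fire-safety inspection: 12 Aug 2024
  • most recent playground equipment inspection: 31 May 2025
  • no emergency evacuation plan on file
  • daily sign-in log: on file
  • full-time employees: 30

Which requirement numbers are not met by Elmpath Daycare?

1, 2, 4, 5, 6, 8, 9, 10, 11

1. playground equipment inspection 222 days ago vs limit 180 → not met
2. unresolved licensing deficiencies 2 > 0 → not met
3. staff certified in CPR 3 ≥ 2 → met
4. condition 'transports children' holds; parent notification policy absent → not met
5. abuse-and-molestation coverage $500,000 < $650,000 → not met
6. emergency evacuation plan absent → not met
7. condition 'serves infants under 12 months' holds; fire-safety inspection 514 days ago vs limit 540 → met
8. water-quality test 341 days ago vs limit 270 → not met
9. children per supervising staff member 12 > 11 → not met
10. general liability coverage $1,825,000 < $1,925,000 → not met
11. lead-paint assessment 45 days ago vs limit 30 → not met
12. daily sign-in log present → met
Not met: 1, 2, 4, 5, 6, 8, 9, 10, 11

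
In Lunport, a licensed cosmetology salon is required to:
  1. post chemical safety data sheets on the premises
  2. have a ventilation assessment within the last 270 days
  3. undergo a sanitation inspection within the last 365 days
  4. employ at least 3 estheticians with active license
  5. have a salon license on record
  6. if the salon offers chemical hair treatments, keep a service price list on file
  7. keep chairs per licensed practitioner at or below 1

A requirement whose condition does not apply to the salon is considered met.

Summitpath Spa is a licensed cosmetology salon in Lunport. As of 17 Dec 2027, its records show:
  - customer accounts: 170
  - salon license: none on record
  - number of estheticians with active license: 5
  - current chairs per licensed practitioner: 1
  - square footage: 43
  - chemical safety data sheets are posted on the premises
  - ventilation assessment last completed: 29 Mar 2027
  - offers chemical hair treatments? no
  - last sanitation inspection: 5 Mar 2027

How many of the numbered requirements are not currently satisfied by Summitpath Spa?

1. chemical safety data sheets present → met
2. ventilation assessment 263 days ago vs limit 270 → met
3. sanitation inspection 287 days ago vs limit 365 → met
4. estheticians with active license 5 ≥ 3 → met
5. salon license absent → not met
6. condition 'offers chemical hair treatments' does not hold → requirement n/a → met
7. chairs per licensed practitioner 1 ≤ 1 → met
Not met: 1 of 7

1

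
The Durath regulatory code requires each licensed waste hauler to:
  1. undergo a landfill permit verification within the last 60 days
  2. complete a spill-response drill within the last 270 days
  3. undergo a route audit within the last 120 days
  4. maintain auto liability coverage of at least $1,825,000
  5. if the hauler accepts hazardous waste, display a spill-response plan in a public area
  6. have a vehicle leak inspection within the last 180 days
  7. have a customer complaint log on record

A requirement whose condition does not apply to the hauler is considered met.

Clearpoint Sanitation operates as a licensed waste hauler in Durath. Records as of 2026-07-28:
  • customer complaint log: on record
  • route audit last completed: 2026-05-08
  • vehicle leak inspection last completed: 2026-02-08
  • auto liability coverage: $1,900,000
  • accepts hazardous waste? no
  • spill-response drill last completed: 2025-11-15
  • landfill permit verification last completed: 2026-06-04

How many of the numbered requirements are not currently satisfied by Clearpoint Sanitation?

1. landfill permit verification 54 days ago vs limit 60 → met
2. spill-response drill 255 days ago vs limit 270 → met
3. route audit 81 days ago vs limit 120 → met
4. auto liability coverage $1,900,000 ≥ $1,825,000 → met
5. condition 'accepts hazardous waste' does not hold → requirement n/a → met
6. vehicle leak inspection 170 days ago vs limit 180 → met
7. customer complaint log present → met
Not met: 0 of 7

0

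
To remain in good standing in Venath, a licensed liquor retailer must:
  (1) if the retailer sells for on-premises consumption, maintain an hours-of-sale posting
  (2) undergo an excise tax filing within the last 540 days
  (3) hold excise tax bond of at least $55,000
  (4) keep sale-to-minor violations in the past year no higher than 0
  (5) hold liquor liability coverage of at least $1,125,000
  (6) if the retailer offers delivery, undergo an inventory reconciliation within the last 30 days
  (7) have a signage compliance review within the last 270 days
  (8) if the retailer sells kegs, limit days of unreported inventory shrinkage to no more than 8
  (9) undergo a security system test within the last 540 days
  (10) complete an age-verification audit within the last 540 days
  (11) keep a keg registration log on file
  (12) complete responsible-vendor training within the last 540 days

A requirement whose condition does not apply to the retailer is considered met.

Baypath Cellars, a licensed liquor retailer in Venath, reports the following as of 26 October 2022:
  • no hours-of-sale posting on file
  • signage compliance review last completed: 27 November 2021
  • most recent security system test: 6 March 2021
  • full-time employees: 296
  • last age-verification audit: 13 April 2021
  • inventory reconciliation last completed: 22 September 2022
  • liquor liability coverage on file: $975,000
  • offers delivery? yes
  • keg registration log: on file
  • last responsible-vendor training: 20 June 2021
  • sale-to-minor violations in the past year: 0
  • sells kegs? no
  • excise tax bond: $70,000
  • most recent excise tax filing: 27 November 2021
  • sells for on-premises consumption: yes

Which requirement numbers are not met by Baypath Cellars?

1, 5, 6, 7, 9, 10

1. condition 'sells for on-premises consumption' holds; hours-of-sale posting absent → not met
2. excise tax filing 333 days ago vs limit 540 → met
3. excise tax bond $70,000 ≥ $55,000 → met
4. sale-to-minor violations in the past year 0 ≤ 0 → met
5. liquor liability coverage $975,000 < $1,125,000 → not met
6. condition 'offers delivery' holds; inventory reconciliation 34 days ago vs limit 30 → not met
7. signage compliance review 333 days ago vs limit 270 → not met
8. condition 'sells kegs' does not hold → requirement n/a → met
9. security system test 599 days ago vs limit 540 → not met
10. age-verification audit 561 days ago vs limit 540 → not met
11. keg registration log present → met
12. responsible-vendor training 493 days ago vs limit 540 → met
Not met: 1, 5, 6, 7, 9, 10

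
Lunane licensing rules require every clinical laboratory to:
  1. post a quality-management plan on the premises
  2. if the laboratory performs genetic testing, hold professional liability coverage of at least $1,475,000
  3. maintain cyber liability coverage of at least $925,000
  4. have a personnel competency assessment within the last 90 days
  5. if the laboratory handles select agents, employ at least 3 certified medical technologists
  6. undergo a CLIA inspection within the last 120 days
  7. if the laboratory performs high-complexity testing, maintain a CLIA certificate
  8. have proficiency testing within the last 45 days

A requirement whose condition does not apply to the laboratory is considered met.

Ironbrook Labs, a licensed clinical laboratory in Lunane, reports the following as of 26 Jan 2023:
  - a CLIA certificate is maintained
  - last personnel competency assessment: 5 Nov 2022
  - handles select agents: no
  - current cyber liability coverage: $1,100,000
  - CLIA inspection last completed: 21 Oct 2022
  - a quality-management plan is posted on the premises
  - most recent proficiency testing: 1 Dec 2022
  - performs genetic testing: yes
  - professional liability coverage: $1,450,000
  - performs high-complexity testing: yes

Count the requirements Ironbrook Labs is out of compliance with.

1. quality-management plan present → met
2. condition 'performs genetic testing' holds; professional liability coverage $1,450,000 < $1,475,000 → not met
3. cyber liability coverage $1,100,000 ≥ $925,000 → met
4. personnel competency assessment 82 days ago vs limit 90 → met
5. condition 'handles select agents' does not hold → requirement n/a → met
6. CLIA inspection 97 days ago vs limit 120 → met
7. condition 'performs high-complexity testing' holds; CLIA certificate present → met
8. proficiency testing 56 days ago vs limit 45 → not met
Not met: 2 of 8

2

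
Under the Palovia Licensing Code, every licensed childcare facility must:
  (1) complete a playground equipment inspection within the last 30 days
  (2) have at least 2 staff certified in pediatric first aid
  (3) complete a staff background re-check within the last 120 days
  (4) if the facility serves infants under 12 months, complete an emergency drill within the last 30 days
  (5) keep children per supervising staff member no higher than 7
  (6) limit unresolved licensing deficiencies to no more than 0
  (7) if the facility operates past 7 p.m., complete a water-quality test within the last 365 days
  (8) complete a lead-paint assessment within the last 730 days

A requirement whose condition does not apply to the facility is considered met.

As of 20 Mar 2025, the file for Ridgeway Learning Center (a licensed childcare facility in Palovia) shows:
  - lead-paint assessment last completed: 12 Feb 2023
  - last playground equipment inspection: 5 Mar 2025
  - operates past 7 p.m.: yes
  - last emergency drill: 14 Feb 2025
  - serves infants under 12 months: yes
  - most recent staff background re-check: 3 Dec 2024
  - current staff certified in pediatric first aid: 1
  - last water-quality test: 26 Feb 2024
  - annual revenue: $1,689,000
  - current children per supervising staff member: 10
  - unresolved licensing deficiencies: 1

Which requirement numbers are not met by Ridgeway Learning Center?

1. playground equipment inspection 15 days ago vs limit 30 → met
2. staff certified in pediatric first aid 1 < 2 → not met
3. staff background re-check 107 days ago vs limit 120 → met
4. condition 'serves infants under 12 months' holds; emergency drill 34 days ago vs limit 30 → not met
5. children per supervising staff member 10 > 7 → not met
6. unresolved licensing deficiencies 1 > 0 → not met
7. condition 'operates past 7 p.m.' holds; water-quality test 388 days ago vs limit 365 → not met
8. lead-paint assessment 767 days ago vs limit 730 → not met
Not met: 2, 4, 5, 6, 7, 8

2, 4, 5, 6, 7, 8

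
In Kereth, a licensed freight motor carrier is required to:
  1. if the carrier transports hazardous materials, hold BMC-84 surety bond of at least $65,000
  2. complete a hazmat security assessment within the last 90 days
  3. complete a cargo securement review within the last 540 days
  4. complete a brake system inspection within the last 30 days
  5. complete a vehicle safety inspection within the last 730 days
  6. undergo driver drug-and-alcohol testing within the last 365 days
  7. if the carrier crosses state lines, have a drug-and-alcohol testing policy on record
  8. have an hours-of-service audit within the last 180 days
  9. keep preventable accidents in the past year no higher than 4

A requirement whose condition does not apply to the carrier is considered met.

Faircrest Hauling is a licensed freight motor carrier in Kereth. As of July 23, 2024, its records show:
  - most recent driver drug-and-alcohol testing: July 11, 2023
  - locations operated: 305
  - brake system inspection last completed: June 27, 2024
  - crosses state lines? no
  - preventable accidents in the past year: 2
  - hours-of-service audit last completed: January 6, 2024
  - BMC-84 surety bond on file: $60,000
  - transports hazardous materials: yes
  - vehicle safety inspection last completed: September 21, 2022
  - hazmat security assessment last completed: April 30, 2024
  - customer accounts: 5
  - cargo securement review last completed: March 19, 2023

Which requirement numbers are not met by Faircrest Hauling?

1, 6, 8

1. condition 'transports hazardous materials' holds; BMC-84 surety bond $60,000 < $65,000 → not met
2. hazmat security assessment 84 days ago vs limit 90 → met
3. cargo securement review 492 days ago vs limit 540 → met
4. brake system inspection 26 days ago vs limit 30 → met
5. vehicle safety inspection 671 days ago vs limit 730 → met
6. driver drug-and-alcohol testing 378 days ago vs limit 365 → not met
7. condition 'crosses state lines' does not hold → requirement n/a → met
8. hours-of-service audit 199 days ago vs limit 180 → not met
9. preventable accidents in the past year 2 ≤ 4 → met
Not met: 1, 6, 8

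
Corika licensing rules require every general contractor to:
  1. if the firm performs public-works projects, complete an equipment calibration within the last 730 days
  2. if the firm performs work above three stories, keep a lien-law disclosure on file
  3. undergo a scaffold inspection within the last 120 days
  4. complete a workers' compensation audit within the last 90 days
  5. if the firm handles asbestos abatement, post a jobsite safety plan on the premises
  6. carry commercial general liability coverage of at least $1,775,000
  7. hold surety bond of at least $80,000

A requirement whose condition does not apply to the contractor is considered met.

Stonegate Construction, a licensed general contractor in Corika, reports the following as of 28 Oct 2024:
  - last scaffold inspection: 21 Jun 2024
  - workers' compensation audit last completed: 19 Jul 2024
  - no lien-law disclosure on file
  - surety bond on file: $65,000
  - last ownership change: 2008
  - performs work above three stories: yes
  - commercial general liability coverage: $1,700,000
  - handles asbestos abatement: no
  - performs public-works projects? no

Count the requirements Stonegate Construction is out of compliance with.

1. condition 'performs public-works projects' does not hold → requirement n/a → met
2. condition 'performs work above three stories' holds; lien-law disclosure absent → not met
3. scaffold inspection 129 days ago vs limit 120 → not met
4. workers' compensation audit 101 days ago vs limit 90 → not met
5. condition 'handles asbestos abatement' does not hold → requirement n/a → met
6. commercial general liability coverage $1,700,000 < $1,775,000 → not met
7. surety bond $65,000 < $80,000 → not met
Not met: 5 of 7

5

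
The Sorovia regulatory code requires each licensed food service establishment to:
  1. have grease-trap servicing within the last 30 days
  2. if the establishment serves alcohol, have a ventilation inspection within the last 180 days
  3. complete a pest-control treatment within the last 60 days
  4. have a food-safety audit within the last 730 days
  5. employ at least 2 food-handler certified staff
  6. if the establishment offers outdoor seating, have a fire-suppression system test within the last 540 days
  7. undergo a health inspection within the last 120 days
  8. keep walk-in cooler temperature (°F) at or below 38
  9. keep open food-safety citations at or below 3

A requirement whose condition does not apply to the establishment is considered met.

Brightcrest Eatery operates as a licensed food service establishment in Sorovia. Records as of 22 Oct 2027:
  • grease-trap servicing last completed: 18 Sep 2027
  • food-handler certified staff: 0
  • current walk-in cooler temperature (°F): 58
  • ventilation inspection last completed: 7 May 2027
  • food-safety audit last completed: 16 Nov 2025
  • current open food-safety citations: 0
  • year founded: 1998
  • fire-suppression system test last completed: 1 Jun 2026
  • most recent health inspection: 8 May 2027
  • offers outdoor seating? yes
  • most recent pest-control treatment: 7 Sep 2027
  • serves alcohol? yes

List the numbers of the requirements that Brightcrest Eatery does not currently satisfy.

1, 5, 7, 8

1. grease-trap servicing 34 days ago vs limit 30 → not met
2. condition 'serves alcohol' holds; ventilation inspection 168 days ago vs limit 180 → met
3. pest-control treatment 45 days ago vs limit 60 → met
4. food-safety audit 705 days ago vs limit 730 → met
5. food-handler certified staff 0 < 2 → not met
6. condition 'offers outdoor seating' holds; fire-suppression system test 508 days ago vs limit 540 → met
7. health inspection 167 days ago vs limit 120 → not met
8. walk-in cooler temperature (°F) 58 > 38 → not met
9. open food-safety citations 0 ≤ 3 → met
Not met: 1, 5, 7, 8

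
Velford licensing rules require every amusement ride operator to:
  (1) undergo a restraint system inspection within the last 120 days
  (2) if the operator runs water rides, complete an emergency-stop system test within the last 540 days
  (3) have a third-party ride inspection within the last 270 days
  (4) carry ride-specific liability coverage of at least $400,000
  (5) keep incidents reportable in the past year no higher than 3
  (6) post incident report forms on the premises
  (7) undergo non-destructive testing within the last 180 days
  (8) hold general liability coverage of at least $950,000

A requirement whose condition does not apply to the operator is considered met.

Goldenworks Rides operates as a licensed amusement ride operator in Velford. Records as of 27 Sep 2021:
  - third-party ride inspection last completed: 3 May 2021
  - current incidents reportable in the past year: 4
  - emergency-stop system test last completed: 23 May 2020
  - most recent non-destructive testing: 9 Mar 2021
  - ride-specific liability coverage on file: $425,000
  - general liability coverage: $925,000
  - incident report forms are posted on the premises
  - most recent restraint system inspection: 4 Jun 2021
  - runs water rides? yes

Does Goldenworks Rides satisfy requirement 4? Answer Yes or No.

4. ride-specific liability coverage $425,000 ≥ $400,000 → met

Yes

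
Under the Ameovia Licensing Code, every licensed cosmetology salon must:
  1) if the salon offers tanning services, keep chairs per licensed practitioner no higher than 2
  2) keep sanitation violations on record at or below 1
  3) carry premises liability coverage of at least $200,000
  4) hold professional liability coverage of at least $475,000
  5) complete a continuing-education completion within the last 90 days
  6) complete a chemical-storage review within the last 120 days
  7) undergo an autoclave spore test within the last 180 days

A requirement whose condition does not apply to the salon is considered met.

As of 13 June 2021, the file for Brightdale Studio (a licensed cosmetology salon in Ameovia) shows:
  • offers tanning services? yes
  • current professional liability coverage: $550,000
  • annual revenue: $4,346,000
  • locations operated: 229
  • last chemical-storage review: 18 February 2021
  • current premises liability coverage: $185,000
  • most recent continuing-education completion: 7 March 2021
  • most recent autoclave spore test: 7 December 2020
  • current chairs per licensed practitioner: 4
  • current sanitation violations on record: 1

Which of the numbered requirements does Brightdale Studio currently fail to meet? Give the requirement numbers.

1. condition 'offers tanning services' holds; chairs per licensed practitioner 4 > 2 → not met
2. sanitation violations on record 1 ≤ 1 → met
3. premises liability coverage $185,000 < $200,000 → not met
4. professional liability coverage $550,000 ≥ $475,000 → met
5. continuing-education completion 98 days ago vs limit 90 → not met
6. chemical-storage review 115 days ago vs limit 120 → met
7. autoclave spore test 188 days ago vs limit 180 → not met
Not met: 1, 3, 5, 7

1, 3, 5, 7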